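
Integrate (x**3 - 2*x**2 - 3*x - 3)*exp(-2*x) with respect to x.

Use integration by parts with u = x**3 - 2*x**2 - 3*x - 3, dv = exp(-2*x) dx, so v = -exp(-2*x)/2.
Apply parts 3 times (tabular method): alternate signs, differentiate u down to 0, integrate dv up.

(-4*x**3 + 2*x**2 + 14*x + 19)*exp(-2*x)/8 + C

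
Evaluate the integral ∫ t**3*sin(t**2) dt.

-t**2*cos(t**2)/2 + sin(t**2)/2 + C

Let u = t², du = 2t dt; rewrite as (1/2)∫ u^1·sin(1u) du.
Now integrate by parts 1 time.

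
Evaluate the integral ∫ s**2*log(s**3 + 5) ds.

s**3*log(s**3 + 5)/3 - s**3/3 + 5*log(s**3 + 5)/3 + C

Let u = s**3 + 5, so du = (3*s**2) ds.
The integral becomes (1/3)·∫ log(u) du; integrate by parts with u′=log(u), dv′=du.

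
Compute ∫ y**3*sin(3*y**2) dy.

-y**2*cos(3*y**2)/6 + sin(3*y**2)/18 + C

Let u = y², du = 2y dy; rewrite as (1/2)∫ u^1·sin(3u) du.
Now integrate by parts 1 time.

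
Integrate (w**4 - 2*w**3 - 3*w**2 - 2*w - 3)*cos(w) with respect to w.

w**4*sin(w) - 2*w**3*sin(w) + 4*w**3*cos(w) - 15*w**2*sin(w) - 6*w**2*cos(w) + 10*w*sin(w) - 30*w*cos(w) + 27*sin(w) + 10*cos(w) + C

Use integration by parts with u = w**4 - 2*w**3 - 3*w**2 - 2*w - 3, dv = cos(w) dw, so v = sin(w).
Apply parts 4 times (tabular method): alternate signs, differentiate u down to 0, integrate dv up.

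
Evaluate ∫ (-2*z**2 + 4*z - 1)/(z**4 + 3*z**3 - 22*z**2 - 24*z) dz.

Factor the denominator: z*(z - 4)*(z + 1)*(z + 6).
Partial-fraction decomposition: 97/(300*(z + 6)) - 7/(25*(z + 1)) - 17/(200*(z - 4)) + 1/(24*z).
Integrate each term: A/(z−a) contributes A·log|z−a|.

log(z)/24 - 17*log(z - 4)/200 - 7*log(z + 1)/25 + 97*log(z + 6)/300 + C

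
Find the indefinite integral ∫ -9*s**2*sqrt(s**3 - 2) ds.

Let u = s**3 - 2, so du = (3*s**2) ds.
Rewriting, the integral becomes -3·∫ √u du = -3·(2/3)u^(3/2).
Substituting back, u = s**3 - 2.

-2*(s**3 - 2)**(3/2) + C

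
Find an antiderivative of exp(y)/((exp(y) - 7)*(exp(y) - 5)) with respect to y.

log(exp(y) - 7)/2 - log(exp(y) - 5)/2 + C

Let u = e^y, du = e^y dy.
The integral becomes ∫ du/((u-7)(u-5)); decompose into partial fractions.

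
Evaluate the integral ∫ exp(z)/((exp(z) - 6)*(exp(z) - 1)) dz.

log(exp(z) - 6)/5 - log(exp(z) - 1)/5 + C

Let u = e^z, du = e^z dz.
The integral becomes ∫ du/((u-1)(u-6)); decompose into partial fractions.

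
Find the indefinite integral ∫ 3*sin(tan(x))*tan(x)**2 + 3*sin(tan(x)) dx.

Let u = tan(x), so du = (tan(x)**2 + 1) dx.
Rewriting, the integral becomes 3·∫ sin(u) du = 3·-cos(u).
Substituting back, u = tan(x).

-3*cos(tan(x)) + C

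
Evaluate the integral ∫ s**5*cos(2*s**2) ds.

s**4*sin(2*s**2)/4 + s**2*cos(2*s**2)/4 - sin(2*s**2)/8 + C

Let u = s², du = 2s ds; rewrite as (1/2)∫ u^2·cos(2u) du.
Now integrate by parts 2 times.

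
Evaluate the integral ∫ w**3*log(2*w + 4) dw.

w**4*log(2*w + 4)/4 - w**4/16 + w**3/6 - w**2/2 + 2*w - 4*log(w + 2) + C

Use integration by parts with u = log(2*w + 4), dv = w**3 dw.
Then du = 2/(2*w + 4) dw and v = w**4/4.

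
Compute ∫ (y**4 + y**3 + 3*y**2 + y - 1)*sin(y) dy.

Use integration by parts with u = y**4 + y**3 + 3*y**2 + y - 1, dv = sin(y) dy, so v = -cos(y).
Apply parts 4 times (tabular method): alternate signs, differentiate u down to 0, integrate dv up.

-y**4*cos(y) + 4*y**3*sin(y) - y**3*cos(y) + 3*y**2*sin(y) + 9*y**2*cos(y) - 18*y*sin(y) + 5*y*cos(y) - 5*sin(y) - 17*cos(y) + C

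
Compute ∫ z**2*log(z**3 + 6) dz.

Let u = z**3 + 6, so du = (3*z**2) dz.
The integral becomes (1/3)·∫ log(u) du; integrate by parts with u′=log(u), dv′=du.

z**3*log(z**3 + 6)/3 - z**3/3 + 2*log(z**3 + 6) + C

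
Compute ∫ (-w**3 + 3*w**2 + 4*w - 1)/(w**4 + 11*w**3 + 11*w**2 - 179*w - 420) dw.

Factor the denominator: (w - 4)*(w + 3)*(w + 5)*(w + 7).
Partial-fraction decomposition: -461/(88*(w + 7)) + 179/(36*(w + 5)) - 41/(56*(w + 3)) - 1/(693*(w - 4)).
Integrate each term: A/(w−a) contributes A·log|w−a|.

-log(w - 4)/693 - 41*log(w + 3)/56 + 179*log(w + 5)/36 - 461*log(w + 7)/88 + C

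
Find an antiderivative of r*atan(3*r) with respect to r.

r**2*atan(3*r)/2 - r/6 + atan(3*r)/18 + C

Use integration by parts with u = arctan(3*r), dv = r dr.
Then du = 3/(9*r**2 + 1) dr.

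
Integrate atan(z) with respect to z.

Use integration by parts with u = arctan(z), dv = dz.
Then du = 1/(z**2 + 1) dz.

z*atan(z) - log(z**2 + 1)/2 + C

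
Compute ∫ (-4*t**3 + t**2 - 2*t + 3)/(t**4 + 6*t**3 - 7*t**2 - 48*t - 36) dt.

Factor the denominator: (t - 3)*(t + 1)*(t + 2)*(t + 6).
Partial-fraction decomposition: -61/(12*(t + 6)) + 43/(20*(t + 2)) - 1/(2*(t + 1)) - 17/(30*(t - 3)).
Integrate each term: A/(t−a) contributes A·log|t−a|.

-17*log(t - 3)/30 - log(t + 1)/2 + 43*log(t + 2)/20 - 61*log(t + 6)/12 + C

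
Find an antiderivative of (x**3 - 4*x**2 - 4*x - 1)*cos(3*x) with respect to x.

Use integration by parts with u = x**3 - 4*x**2 - 4*x - 1, dv = cos(3*x) dx, so v = sin(3*x)/3.
Apply parts 3 times (tabular method): alternate signs, differentiate u down to 0, integrate dv up.

x**3*sin(3*x)/3 - 4*x**2*sin(3*x)/3 + x**2*cos(3*x)/3 - 14*x*sin(3*x)/9 - 8*x*cos(3*x)/9 - sin(3*x)/27 - 14*cos(3*x)/27 + C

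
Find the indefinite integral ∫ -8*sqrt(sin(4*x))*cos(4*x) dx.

-4*sin(4*x)**(3/2)/3 + C

Let u = sin(4*x), so du = (4*cos(4*x)) dx.
Rewriting, the integral becomes -2·∫ √u du = -2·(2/3)u^(3/2).
Substituting back, u = sin(4*x).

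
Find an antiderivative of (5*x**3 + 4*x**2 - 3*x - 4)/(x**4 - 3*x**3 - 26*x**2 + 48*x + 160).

706*log(x - 5)/63 - 23*log(x - 4)/3 - 11*log(x + 2)/42 + 31*log(x + 4)/18 + C

Factor the denominator: (x - 5)*(x - 4)*(x + 2)*(x + 4).
Partial-fraction decomposition: 31/(18*(x + 4)) - 11/(42*(x + 2)) - 23/(3*(x - 4)) + 706/(63*(x - 5)).
Integrate each term: A/(x−a) contributes A·log|x−a|.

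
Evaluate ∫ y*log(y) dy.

Use integration by parts with u = log(y), dv = y dy.
Then du = 1/y dy and v = y**2/2.

y**2*log(y)/2 - y**2/4 + C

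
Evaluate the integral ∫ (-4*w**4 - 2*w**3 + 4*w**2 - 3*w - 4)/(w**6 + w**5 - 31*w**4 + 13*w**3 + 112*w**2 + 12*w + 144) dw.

-92*log(w - 4)/85 + 71*log(w - 3)/90 - log(w + 2)/20 + 2297*log(w + 6)/6660 - 9*log(w**2 + 1)/12580 - 427*atan(w)/6290 + C

Factor the denominator: (w - 4)*(w - 3)*(w + 2)*(w + 6)*(w**2 + 1).
Partial-fraction decomposition: -(9*w + 427)/(6290*(w**2 + 1)) + 2297/(6660*(w + 6)) - 1/(20*(w + 2)) + 71/(90*(w - 3)) - 92/(85*(w - 4)).
Integrate each term; A/(w−a) gives A·log|w−a|; the (Bw+D)/(w²+p²) term gives a log and an atan.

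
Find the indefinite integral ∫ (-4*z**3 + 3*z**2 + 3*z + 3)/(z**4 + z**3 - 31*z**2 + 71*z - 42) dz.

Factor the denominator: (z - 3)*(z - 2)*(z - 1)*(z + 7).
Partial-fraction decomposition: -1501/(720*(z + 7)) + 5/(16*(z - 1)) + 11/(9*(z - 2)) - 69/(20*(z - 3)).
Integrate each term: A/(z−a) contributes A·log|z−a|.

-69*log(z - 3)/20 + 11*log(z - 2)/9 + 5*log(z - 1)/16 - 1501*log(z + 7)/720 + C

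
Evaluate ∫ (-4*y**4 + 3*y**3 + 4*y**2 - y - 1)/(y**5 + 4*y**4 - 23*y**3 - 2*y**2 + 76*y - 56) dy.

Factor the denominator: (y - 2)**2*(y - 1)*(y + 2)*(y + 7).
Partial-fraction decomposition: -1159/(360*(y + 7)) + 71/(240*(y + 2)) + 1/(24*(y - 1)) - 161/(144*(y - 2)) - 3/(4*(y - 2)**2).
Integrate each term; A/(y−a) gives A·log|y−a|; A/(y−a)² gives −A/(y−a).

-161*log(y - 2)/144 + log(y - 1)/24 + 71*log(y + 2)/240 - 1159*log(y + 7)/360 + 3/(4*y - 8) + C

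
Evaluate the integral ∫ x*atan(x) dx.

Use integration by parts with u = arctan(x), dv = x dx.
Then du = 1/(x**2 + 1) dx.

x**2*atan(x)/2 - x/2 + atan(x)/2 + C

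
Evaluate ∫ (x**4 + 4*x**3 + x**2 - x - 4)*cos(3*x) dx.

x**4*sin(3*x)/3 + 4*x**3*sin(3*x)/3 + 4*x**3*cos(3*x)/9 - x**2*sin(3*x)/9 + 4*x**2*cos(3*x)/3 - 11*x*sin(3*x)/9 - 2*x*cos(3*x)/27 - 106*sin(3*x)/81 - 11*cos(3*x)/27 + C

Use integration by parts with u = x**4 + 4*x**3 + x**2 - x - 4, dv = cos(3*x) dx, so v = sin(3*x)/3.
Apply parts 4 times (tabular method): alternate signs, differentiate u down to 0, integrate dv up.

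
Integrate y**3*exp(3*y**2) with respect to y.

(3*y**2 - 1)*exp(3*y**2)/18 + C

Let u = y², du = 2y dy; rewrite as (1/2)∫ u^1·exp(3u) du.
Now integrate by parts 1 time.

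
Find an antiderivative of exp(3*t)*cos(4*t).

Let I denote the integral. Integrate by parts with u = cos(4*t), dv = exp(3*t) dt, so v = exp(3*t)/3: I = exp(3*t)*cos(4*t)/3 + (4/3)·∫ exp(3*t)*sin(4*t) dt.
Apply parts again with u = sin(4*t), dv = exp(3*t) dt: ∫ exp(3*t)*sin(4*t) dt = exp(3*t)*sin(4*t)/3 − (4/3)·I. Substituting back brings back I: I = 4*exp(3*t)*sin(4*t)/9 + exp(3*t)*cos(4*t)/3 − (16/9)·I.
Solving for I: (1 + 16/9)·I equals the remaining terms, so I = (9/25)·(4*exp(3*t)*sin(4*t)/9 + exp(3*t)*cos(4*t)/3).

4*exp(3*t)*sin(4*t)/25 + 3*exp(3*t)*cos(4*t)/25 + C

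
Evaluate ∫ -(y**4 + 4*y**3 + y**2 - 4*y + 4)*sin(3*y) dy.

Use integration by parts with u = y**4 + 4*y**3 + y**2 - 4*y + 4, dv = -sin(3*y) dy, so v = cos(3*y)/3.
Apply parts 4 times (tabular method): alternate signs, differentiate u down to 0, integrate dv up.

y**4*cos(3*y)/3 - 4*y**3*sin(3*y)/9 + 4*y**3*cos(3*y)/3 - 4*y**2*sin(3*y)/3 - y**2*cos(3*y)/9 + 2*y*sin(3*y)/27 - 20*y*cos(3*y)/9 + 20*sin(3*y)/27 + 110*cos(3*y)/81 + C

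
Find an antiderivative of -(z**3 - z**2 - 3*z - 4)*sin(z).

Use integration by parts with u = z**3 - z**2 - 3*z - 4, dv = -sin(z) dz, so v = cos(z).
Apply parts 3 times (tabular method): alternate signs, differentiate u down to 0, integrate dv up.

z**3*cos(z) - 3*z**2*sin(z) - z**2*cos(z) + 2*z*sin(z) - 9*z*cos(z) + 9*sin(z) - 2*cos(z) + C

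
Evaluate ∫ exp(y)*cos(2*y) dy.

Let I denote the integral. Integrate by parts with u = cos(2*y), dv = exp(y) dy, so v = exp(y): I = exp(y)*cos(2*y) + 2·∫ exp(y)*sin(2*y) dy.
Apply parts again with u = sin(2*y), dv = exp(y) dy: ∫ exp(y)*sin(2*y) dy = exp(y)*sin(2*y) − 2·I. Substituting back brings back I: I = 2*exp(y)*sin(2*y) + exp(y)*cos(2*y) − 4·I.
Solving for I: (1 + 4)·I equals the remaining terms, so I = (1/5)·(2*exp(y)*sin(2*y) + exp(y)*cos(2*y)).

2*exp(y)*sin(2*y)/5 + exp(y)*cos(2*y)/5 + C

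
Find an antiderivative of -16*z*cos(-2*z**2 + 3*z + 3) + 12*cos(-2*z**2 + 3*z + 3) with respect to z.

Let u = 2*z**2 - 3*z - 3, so du = (4*z - 3) dz.
Rewriting, the integral becomes -4·∫ cos(u) du = -4·sin(u).
Substituting back, u = 2*z**2 - 3*z - 3.

4*sin(-2*z**2 + 3*z + 3) + C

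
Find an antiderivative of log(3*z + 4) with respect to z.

Use integration by parts with u = log(3*z + 4), dv = dz.
Then du = 3/(3*z + 4) dz and v = z.

z*log(3*z + 4) - z + 4*log(3*z + 4)/3 + C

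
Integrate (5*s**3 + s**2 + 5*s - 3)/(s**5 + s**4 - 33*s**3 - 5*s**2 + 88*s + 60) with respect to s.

Factor the denominator: (s - 5)*(s - 2)*(s + 1)**2*(s + 6).
Partial-fraction decomposition: -1077/(2200*(s + 6)) + 4/(25*(s + 1)) - 2/(15*(s + 1)**2) - 17/(72*(s - 2)) + 56/(99*(s - 5)).
Integrate each term; A/(s−a) gives A·log|s−a|; A/(s−a)² gives −A/(s−a).

56*log(s - 5)/99 - 17*log(s - 2)/72 + 4*log(s + 1)/25 - 1077*log(s + 6)/2200 + 2/(15*s + 15) + C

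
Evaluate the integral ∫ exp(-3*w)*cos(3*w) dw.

Let I denote the integral. Integrate by parts with u = cos(3*w), dv = exp(-3*w) dw, so v = -exp(-3*w)/3: I = -exp(-3*w)*cos(3*w)/3 − ∫ exp(-3*w)*sin(3*w) dw.
Apply parts again with u = sin(3*w), dv = exp(-3*w) dw: ∫ exp(-3*w)*sin(3*w) dw = -exp(-3*w)*sin(3*w)/3 + I. Substituting back brings back I: I = exp(-3*w)*sin(3*w)/3 - exp(-3*w)*cos(3*w)/3 − I.
Solving for I: (1 + 1)·I equals the remaining terms, so I = (1/2)·(exp(-3*w)*sin(3*w)/3 - exp(-3*w)*cos(3*w)/3).

exp(-3*w)*sin(3*w)/6 - exp(-3*w)*cos(3*w)/6 + C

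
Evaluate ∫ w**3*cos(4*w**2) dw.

Let u = w², du = 2w dw; rewrite as (1/2)∫ u^1·cos(4u) du.
Now integrate by parts 1 time.

w**2*sin(4*w**2)/8 + cos(4*w**2)/32 + C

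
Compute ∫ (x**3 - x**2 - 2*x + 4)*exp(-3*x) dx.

(-3*x**3 + 6*x - 10)*exp(-3*x)/9 + C

Use integration by parts with u = x**3 - x**2 - 2*x + 4, dv = exp(-3*x) dx, so v = -exp(-3*x)/3.
Apply parts 3 times (tabular method): alternate signs, differentiate u down to 0, integrate dv up.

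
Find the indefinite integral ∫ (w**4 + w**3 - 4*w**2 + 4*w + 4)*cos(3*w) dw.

Use integration by parts with u = w**4 + w**3 - 4*w**2 + 4*w + 4, dv = cos(3*w) dw, so v = sin(3*w)/3.
Apply parts 4 times (tabular method): alternate signs, differentiate u down to 0, integrate dv up.

w**4*sin(3*w)/3 + w**3*sin(3*w)/3 + 4*w**3*cos(3*w)/9 - 16*w**2*sin(3*w)/9 + w**2*cos(3*w)/3 + 10*w*sin(3*w)/9 - 32*w*cos(3*w)/27 + 140*sin(3*w)/81 + 10*cos(3*w)/27 + C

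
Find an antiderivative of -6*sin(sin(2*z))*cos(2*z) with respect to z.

Let u = sin(2*z), so du = (2*cos(2*z)) dz.
Rewriting, the integral becomes -3·∫ sin(u) du = -3·-cos(u).
Substituting back, u = sin(2*z).

3*cos(sin(2*z)) + C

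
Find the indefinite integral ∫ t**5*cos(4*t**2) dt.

Let u = t², du = 2t dt; rewrite as (1/2)∫ u^2·cos(4u) du.
Now integrate by parts 2 times.

t**4*sin(4*t**2)/8 + t**2*cos(4*t**2)/16 - sin(4*t**2)/64 + C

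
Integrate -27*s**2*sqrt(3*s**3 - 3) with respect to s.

Let u = 3*s**3 - 3, so du = (9*s**2) ds.
Rewriting, the integral becomes -3·∫ √u du = -3·(2/3)u^(3/2).
Substituting back, u = 3*s**3 - 3.

-2*(3*s**3 - 3)**(3/2) + C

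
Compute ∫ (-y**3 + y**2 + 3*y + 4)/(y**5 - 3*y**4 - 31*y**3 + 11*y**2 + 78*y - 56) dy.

-269*log(y - 7)/3564 + 17*log(y - 1)/2700 - 5*log(y + 2)/81 + 36*log(y + 4)/275 + 7/(90*y - 90) + C

Factor the denominator: (y - 7)*(y - 1)**2*(y + 2)*(y + 4).
Partial-fraction decomposition: 36/(275*(y + 4)) - 5/(81*(y + 2)) + 17/(2700*(y - 1)) - 7/(90*(y - 1)**2) - 269/(3564*(y - 7)).
Integrate each term; A/(y−a) gives A·log|y−a|; A/(y−a)² gives −A/(y−a).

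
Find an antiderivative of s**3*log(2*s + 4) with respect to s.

Use integration by parts with u = log(2*s + 4), dv = s**3 ds.
Then du = 2/(2*s + 4) ds and v = s**4/4.

s**4*log(2*s + 4)/4 - s**4/16 + s**3/6 - s**2/2 + 2*s - 4*log(s + 2) + C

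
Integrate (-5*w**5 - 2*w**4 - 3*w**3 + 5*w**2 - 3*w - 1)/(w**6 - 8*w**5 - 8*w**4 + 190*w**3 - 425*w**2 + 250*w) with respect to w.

Factor the denominator: w*(w - 5)**2*(w - 2)*(w - 1)*(w + 5).
Partial-fraction decomposition: -709/(1000*(w + 5)) + 3/(32*(w - 1)) - 29/(18*(w - 2)) - 99707/(36000*(w - 5)) - 17141/(600*(w - 5)**2) - 1/(250*w).
Integrate each term; A/(w−a) gives A·log|w−a|; A/(w−a)² gives −A/(w−a).

-log(w)/250 - 99707*log(w - 5)/36000 - 29*log(w - 2)/18 + 3*log(w - 1)/32 - 709*log(w + 5)/1000 + 17141/(600*w - 3000) + C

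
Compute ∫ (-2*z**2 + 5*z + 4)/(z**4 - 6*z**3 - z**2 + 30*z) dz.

2*log(z)/15 - 3*log(z - 5)/10 - log(z - 3)/30 + log(z + 2)/5 + C

Factor the denominator: z*(z - 5)*(z - 3)*(z + 2).
Partial-fraction decomposition: 1/(5*(z + 2)) - 1/(30*(z - 3)) - 3/(10*(z - 5)) + 2/(15*z).
Integrate each term: A/(z−a) contributes A·log|z−a|.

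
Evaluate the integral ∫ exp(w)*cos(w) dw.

Let I denote the integral. Integrate by parts with u = cos(w), dv = exp(w) dw, so v = exp(w): I = exp(w)*cos(w) + ∫ exp(w)*sin(w) dw.
Apply parts again with u = sin(w), dv = exp(w) dw: ∫ exp(w)*sin(w) dw = exp(w)*sin(w) − I. Substituting back brings back I: I = exp(w)*sin(w) + exp(w)*cos(w) − I.
Solving for I: (1 + 1)·I equals the remaining terms, so I = (1/2)·(exp(w)*sin(w) + exp(w)*cos(w)).

exp(w)*sin(w)/2 + exp(w)*cos(w)/2 + C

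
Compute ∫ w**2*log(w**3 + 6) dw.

w**3*log(w**3 + 6)/3 - w**3/3 + 2*log(w**3 + 6) + C

Let u = w**3 + 6, so du = (3*w**2) dw.
The integral becomes (1/3)·∫ log(u) du; integrate by parts with u′=log(u), dv′=du.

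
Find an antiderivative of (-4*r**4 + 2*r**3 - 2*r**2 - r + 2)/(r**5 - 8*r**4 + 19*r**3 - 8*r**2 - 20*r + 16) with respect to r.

-31*log(r - 4)/2 + 199*log(r - 2)/18 + log(r - 1)/2 - log(r + 1)/18 - 28/(3*r - 6) + C

Factor the denominator: (r - 4)*(r - 2)**2*(r - 1)*(r + 1).
Partial-fraction decomposition: -1/(18*(r + 1)) + 1/(2*(r - 1)) + 199/(18*(r - 2)) + 28/(3*(r - 2)**2) - 31/(2*(r - 4)).
Integrate each term; A/(r−a) gives A·log|r−a|; A/(r−a)² gives −A/(r−a).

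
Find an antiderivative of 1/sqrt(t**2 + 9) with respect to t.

log(t + sqrt(t**2 + 9)) + C

Substitute t = 3·tan(θ), so dt = 3·sec(θ)^2 dθ and the radical becomes sqrt(t**2 + 9) = 3·sec(θ) by the Pythagorean identity.
Integrate the resulting trig expression in θ, then back-substitute tan(θ) = t/3, sec(θ) = sqrt(t**2 + 9)/3 (absorbing any constant into C).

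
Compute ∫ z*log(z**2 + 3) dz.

z**2*log(z**2 + 3)/2 - z**2/2 + 3*log(z**2 + 3)/2 + C

Let u = z**2 + 3, so du = (2*z) dz.
The integral becomes (1/2)·∫ log(u) du; integrate by parts with u′=log(u), dv′=du.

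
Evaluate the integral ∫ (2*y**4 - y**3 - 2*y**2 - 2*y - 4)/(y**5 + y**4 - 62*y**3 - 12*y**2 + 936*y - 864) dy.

Factor the denominator: (y - 6)*(y - 4)*(y - 1)*(y + 6)**2.
Partial-fraction decomposition: 1723/(1575*(y + 6)) - 49/(15*(y + 6)**2) - 1/(105*(y - 1)) - 101/(150*(y - 4)) + 143/(90*(y - 6)).
Integrate each term; A/(y−a) gives A·log|y−a|; A/(y−a)² gives −A/(y−a).

143*log(y - 6)/90 - 101*log(y - 4)/150 - log(y - 1)/105 + 1723*log(y + 6)/1575 + 49/(15*y + 90) + C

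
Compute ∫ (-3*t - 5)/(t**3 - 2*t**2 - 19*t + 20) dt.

-5*log(t - 5)/9 + 2*log(t - 1)/5 + 7*log(t + 4)/45 + C

Factor the denominator: (t - 5)*(t - 1)*(t + 4).
Partial-fraction decomposition: 7/(45*(t + 4)) + 2/(5*(t - 1)) - 5/(9*(t - 5)).
Integrate each term: A/(t−a) contributes A·log|t−a|.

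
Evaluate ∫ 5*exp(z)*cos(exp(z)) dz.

Let u = exp(z), so du = (exp(z)) dz.
Rewriting, the integral becomes 5·∫ cos(u) du = 5·sin(u).
Substituting back, u = exp(z).

5*sin(exp(z)) + C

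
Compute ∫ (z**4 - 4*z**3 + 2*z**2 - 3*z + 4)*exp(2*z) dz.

(z**4 - 6*z**3 + 11*z**2 - 14*z + 11)*exp(2*z)/2 + C

Use integration by parts with u = z**4 - 4*z**3 + 2*z**2 - 3*z + 4, dv = exp(2*z) dz, so v = exp(2*z)/2.
Apply parts 4 times (tabular method): alternate signs, differentiate u down to 0, integrate dv up.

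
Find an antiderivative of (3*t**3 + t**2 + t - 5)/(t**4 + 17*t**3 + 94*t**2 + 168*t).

Factor the denominator: t*(t + 4)*(t + 6)*(t + 7).
Partial-fraction decomposition: 992/(21*(t + 7)) - 623/(12*(t + 6)) + 185/(24*(t + 4)) - 5/(168*t).
Integrate each term: A/(t−a) contributes A·log|t−a|.

-5*log(t)/168 + 185*log(t + 4)/24 - 623*log(t + 6)/12 + 992*log(t + 7)/21 + C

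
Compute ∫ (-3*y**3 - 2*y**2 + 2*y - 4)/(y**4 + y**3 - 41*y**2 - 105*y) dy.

Factor the denominator: y*(y - 7)*(y + 3)*(y + 5).
Partial-fraction decomposition: -311/(120*(y + 5)) + 53/(60*(y + 3)) - 1117/(840*(y - 7)) + 4/(105*y).
Integrate each term: A/(y−a) contributes A·log|y−a|.

4*log(y)/105 - 1117*log(y - 7)/840 + 53*log(y + 3)/60 - 311*log(y + 5)/120 + C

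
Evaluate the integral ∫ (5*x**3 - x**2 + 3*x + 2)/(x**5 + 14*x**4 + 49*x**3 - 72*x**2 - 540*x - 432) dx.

Factor the denominator: (x - 3)*(x + 1)*(x + 4)*(x + 6)**2.
Partial-fraction decomposition: 16343/(4050*(x + 6)) + 566/(45*(x + 6)**2) - 173/(42*(x + 4)) + 7/(300*(x + 1)) + 137/(2268*(x - 3)).
Integrate each term; A/(x−a) gives A·log|x−a|; A/(x−a)² gives −A/(x−a).

137*log(x - 3)/2268 + 7*log(x + 1)/300 - 173*log(x + 4)/42 + 16343*log(x + 6)/4050 - 566/(45*x + 270) + C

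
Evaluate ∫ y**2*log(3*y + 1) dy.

y**3*log(3*y + 1)/3 - y**3/9 + y**2/18 - y/27 + log(3*y + 1)/81 + C

Use integration by parts with u = log(3*y + 1), dv = y**2 dy.
Then du = 3/(3*y + 1) dy and v = y**3/3.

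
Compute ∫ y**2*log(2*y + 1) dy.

y**3*log(2*y + 1)/3 - y**3/9 + y**2/12 - y/12 + log(2*y + 1)/24 + C

Use integration by parts with u = log(2*y + 1), dv = y**2 dy.
Then du = 2/(2*y + 1) dy and v = y**3/3.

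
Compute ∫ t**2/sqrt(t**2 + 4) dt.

Substitute t = 2·tan(θ), so dt = 2·sec(θ)^2 dθ and the radical becomes sqrt(t**2 + 4) = 2·sec(θ) by the Pythagorean identity.
Integrate the resulting trig expression in θ, then back-substitute tan(θ) = t/2, sec(θ) = sqrt(t**2 + 4)/2 (absorbing any constant into C).

t*sqrt(t**2 + 4)/2 - 2*log(t + sqrt(t**2 + 4)) + C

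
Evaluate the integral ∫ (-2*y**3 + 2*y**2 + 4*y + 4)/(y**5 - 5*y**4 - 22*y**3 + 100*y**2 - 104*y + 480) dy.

Factor the denominator: (y - 6)*(y - 4)*(y + 5)*(y**2 + 4).
Partial-fraction decomposition: (39*y - 50)/(580*(y**2 + 4)) + 284/(2871*(y + 5)) + 19/(90*(y - 4)) - 83/(220*(y - 6)).
Integrate each term; A/(y−a) gives A·log|y−a|; the (By+D)/(y²+p²) term gives a log and an atan.

-83*log(y - 6)/220 + 19*log(y - 4)/90 + 284*log(y + 5)/2871 + 39*log(y**2 + 4)/1160 - 5*atan(y/2)/116 + C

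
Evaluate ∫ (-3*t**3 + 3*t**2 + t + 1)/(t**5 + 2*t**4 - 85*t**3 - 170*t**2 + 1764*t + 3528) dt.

-437*log(t - 7)/819 + 41*log(t - 6)/96 + 7*log(t + 2)/288 - 751*log(t + 6)/624 + 9*log(t + 7)/7 + C

Factor the denominator: (t - 7)*(t - 6)*(t + 2)*(t + 6)*(t + 7).
Partial-fraction decomposition: 9/(7*(t + 7)) - 751/(624*(t + 6)) + 7/(288*(t + 2)) + 41/(96*(t - 6)) - 437/(819*(t - 7)).
Integrate each term: A/(t−a) contributes A·log|t−a|.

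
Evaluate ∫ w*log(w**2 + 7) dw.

w**2*log(w**2 + 7)/2 - w**2/2 + 7*log(w**2 + 7)/2 + C

Let u = w**2 + 7, so du = (2*w) dw.
The integral becomes (1/2)·∫ log(u) du; integrate by parts with u′=log(u), dv′=du.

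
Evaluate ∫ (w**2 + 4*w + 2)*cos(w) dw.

w**2*sin(w) + 4*w*sin(w) + 2*w*cos(w) + 4*cos(w) + C

Use integration by parts with u = w**2 + 4*w + 2, dv = cos(w) dw, so v = sin(w).
Apply parts 2 times (tabular method): alternate signs, differentiate u down to 0, integrate dv up.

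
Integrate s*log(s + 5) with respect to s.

s**2*log(s + 5)/2 - s**2/4 + 5*s/2 - 25*log(s + 5)/2 + C

Use integration by parts with u = log(s + 5), dv = s ds.
Then du = 1/(s + 5) ds and v = s**2/2.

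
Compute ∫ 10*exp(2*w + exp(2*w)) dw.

5*exp(exp(2*w)) + C

Let u = exp(2*w), so du = (2*exp(2*w)) dw.
Rewriting, the integral becomes 5·∫ e^u du = 5·e^u.
Substituting back, u = exp(2*w).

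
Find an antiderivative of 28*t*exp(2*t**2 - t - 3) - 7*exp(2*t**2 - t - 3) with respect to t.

7*exp(2*t**2 - t - 3) + C

Let u = 2*t**2 - t - 3, so du = (4*t - 1) dt.
Rewriting, the integral becomes 7·∫ e^u du = 7·e^u.
Substituting back, u = 2*t**2 - t - 3.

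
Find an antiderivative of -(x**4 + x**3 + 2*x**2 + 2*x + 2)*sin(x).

x**4*cos(x) - 4*x**3*sin(x) + x**3*cos(x) - 3*x**2*sin(x) - 10*x**2*cos(x) + 20*x*sin(x) - 4*x*cos(x) + 4*sin(x) + 22*cos(x) + C

Use integration by parts with u = x**4 + x**3 + 2*x**2 + 2*x + 2, dv = -sin(x) dx, so v = cos(x).
Apply parts 4 times (tabular method): alternate signs, differentiate u down to 0, integrate dv up.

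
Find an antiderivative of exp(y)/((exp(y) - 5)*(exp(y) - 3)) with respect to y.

log(exp(y) - 5)/2 - log(exp(y) - 3)/2 + C

Let u = e^y, du = e^y dy.
The integral becomes ∫ du/((u-5)(u-3)); decompose into partial fractions.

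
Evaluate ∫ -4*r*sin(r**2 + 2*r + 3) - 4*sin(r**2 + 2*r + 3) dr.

2*cos(r**2 + 2*r + 3) + C

Let u = r**2 + 2*r + 3, so du = (2*r + 2) dr.
Rewriting, the integral becomes -2·∫ sin(u) du = -2·-cos(u).
Substituting back, u = r**2 + 2*r + 3.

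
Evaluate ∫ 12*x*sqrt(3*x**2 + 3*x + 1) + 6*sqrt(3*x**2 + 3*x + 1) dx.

4*(3*x**2 + 3*x + 1)**(3/2)/3 + C

Let u = 3*x**2 + 3*x + 1, so du = (6*x + 3) dx.
Rewriting, the integral becomes 2·∫ √u du = 2·(2/3)u^(3/2).
Substituting back, u = 3*x**2 + 3*x + 1.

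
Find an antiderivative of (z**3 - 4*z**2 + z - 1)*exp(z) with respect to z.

(z**3 - 7*z**2 + 15*z - 16)*exp(z) + C

Use integration by parts with u = z**3 - 4*z**2 + z - 1, dv = exp(z) dz, so v = exp(z).
Apply parts 3 times (tabular method): alternate signs, differentiate u down to 0, integrate dv up.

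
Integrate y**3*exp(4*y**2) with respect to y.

(4*y**2 - 1)*exp(4*y**2)/32 + C

Let u = y², du = 2y dy; rewrite as (1/2)∫ u^1·exp(4u) du.
Now integrate by parts 1 time.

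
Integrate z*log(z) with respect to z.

Use integration by parts with u = log(z), dv = z dz.
Then du = 1/z dz and v = z**2/2.

z**2*log(z)/2 - z**2/4 + C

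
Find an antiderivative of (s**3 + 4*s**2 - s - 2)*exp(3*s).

Use integration by parts with u = s**3 + 4*s**2 - s - 2, dv = exp(3*s) ds, so v = exp(3*s)/3.
Apply parts 3 times (tabular method): alternate signs, differentiate u down to 0, integrate dv up.

(s**3 + 3*s**2 - 3*s - 1)*exp(3*s)/3 + C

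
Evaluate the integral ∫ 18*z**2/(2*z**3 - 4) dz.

3*log(2*z**3 - 4) + C

Let u = 2*z**3 - 4, so du = (6*z**2) dz.
Rewriting, the integral becomes 3·∫ 1/u du = 3·log(u).
Substituting back, u = 2*z**3 - 4.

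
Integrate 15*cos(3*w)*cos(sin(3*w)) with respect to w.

5*sin(sin(3*w)) + C

Let u = sin(3*w), so du = (3*cos(3*w)) dw.
Rewriting, the integral becomes 5·∫ cos(u) du = 5·sin(u).
Substituting back, u = sin(3*w).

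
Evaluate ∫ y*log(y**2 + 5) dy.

Let u = y**2 + 5, so du = (2*y) dy.
The integral becomes (1/2)·∫ log(u) du; integrate by parts with u′=log(u), dv′=du.

y**2*log(y**2 + 5)/2 - y**2/2 + 5*log(y**2 + 5)/2 + C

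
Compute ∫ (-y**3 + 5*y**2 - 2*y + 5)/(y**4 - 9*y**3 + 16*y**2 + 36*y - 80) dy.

Factor the denominator: (y - 5)*(y - 4)*(y - 2)*(y + 2).
Partial-fraction decomposition: -37/(168*(y + 2)) + 13/(24*(y - 2)) - 13/(12*(y - 4)) - 5/(21*(y - 5)).
Integrate each term: A/(y−a) contributes A·log|y−a|.

-5*log(y - 5)/21 - 13*log(y - 4)/12 + 13*log(y - 2)/24 - 37*log(y + 2)/168 + C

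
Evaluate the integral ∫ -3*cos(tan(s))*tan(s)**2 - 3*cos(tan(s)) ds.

Let u = tan(s), so du = (tan(s)**2 + 1) ds.
Rewriting, the integral becomes -3·∫ cos(u) du = -3·sin(u).
Substituting back, u = tan(s).

-3*sin(tan(s)) + C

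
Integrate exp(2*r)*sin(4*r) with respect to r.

Let I denote the integral. Integrate by parts with u = sin(4*r), dv = exp(2*r) dr, so v = exp(2*r)/2: I = exp(2*r)*sin(4*r)/2 − 2·∫ exp(2*r)*cos(4*r) dr.
Apply parts again with u = cos(4*r), dv = exp(2*r) dr: ∫ exp(2*r)*cos(4*r) dr = exp(2*r)*cos(4*r)/2 + 2·I. Substituting back brings back I: I = exp(2*r)*sin(4*r)/2 - exp(2*r)*cos(4*r) − 4·I.
Solving for I: (1 + 4)·I equals the remaining terms, so I = (1/5)·(exp(2*r)*sin(4*r)/2 - exp(2*r)*cos(4*r)).

exp(2*r)*sin(4*r)/10 - exp(2*r)*cos(4*r)/5 + C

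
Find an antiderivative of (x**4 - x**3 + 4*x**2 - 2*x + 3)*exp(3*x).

Use integration by parts with u = x**4 - x**3 + 4*x**2 - 2*x + 3, dv = exp(3*x) dx, so v = exp(3*x)/3.
Apply parts 4 times (tabular method): alternate signs, differentiate u down to 0, integrate dv up.

(27*x**4 - 63*x**3 + 171*x**2 - 168*x + 137)*exp(3*x)/81 + C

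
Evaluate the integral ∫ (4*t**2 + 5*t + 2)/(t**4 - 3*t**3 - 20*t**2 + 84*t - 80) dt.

Factor the denominator: (t - 4)*(t - 2)**2*(t + 5).
Partial-fraction decomposition: -11/(63*(t + 5)) - 31/(14*(t - 2)) - 2/(t - 2)**2 + 43/(18*(t - 4)).
Integrate each term; A/(t−a) gives A·log|t−a|; A/(t−a)² gives −A/(t−a).

43*log(t - 4)/18 - 31*log(t - 2)/14 - 11*log(t + 5)/63 + 2/(t - 2) + C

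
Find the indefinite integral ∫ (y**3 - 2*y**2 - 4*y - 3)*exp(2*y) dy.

(4*y**3 - 14*y**2 - 2*y - 11)*exp(2*y)/8 + C

Use integration by parts with u = y**3 - 2*y**2 - 4*y - 3, dv = exp(2*y) dy, so v = exp(2*y)/2.
Apply parts 3 times (tabular method): alternate signs, differentiate u down to 0, integrate dv up.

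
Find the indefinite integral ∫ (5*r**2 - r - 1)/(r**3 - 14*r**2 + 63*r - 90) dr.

173*log(r - 6)/3 - 119*log(r - 5)/2 + 41*log(r - 3)/6 + C

Factor the denominator: (r - 6)*(r - 5)*(r - 3).
Partial-fraction decomposition: 41/(6*(r - 3)) - 119/(2*(r - 5)) + 173/(3*(r - 6)).
Integrate each term: A/(r−a) contributes A·log|r−a|.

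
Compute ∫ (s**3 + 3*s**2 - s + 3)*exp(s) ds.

(s**3 - s + 4)*exp(s) + C

Use integration by parts with u = s**3 + 3*s**2 - s + 3, dv = exp(s) ds, so v = exp(s).
Apply parts 3 times (tabular method): alternate signs, differentiate u down to 0, integrate dv up.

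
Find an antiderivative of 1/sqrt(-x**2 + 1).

asin(x) + C

Substitute x = sin(θ), so dx = cos(θ) dθ and the radical becomes sqrt(-x**2 + 1) = cos(θ) by the Pythagorean identity.
Integrate the resulting trig expression in θ, then back-substitute θ = asin(x), sin(θ) = x, cos(θ) = sqrt(-x**2 + 1) (absorbing any constant into C).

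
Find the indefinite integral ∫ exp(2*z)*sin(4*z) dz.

Let I denote the integral. Integrate by parts with u = sin(4*z), dv = exp(2*z) dz, so v = exp(2*z)/2: I = exp(2*z)*sin(4*z)/2 − 2·∫ exp(2*z)*cos(4*z) dz.
Apply parts again with u = cos(4*z), dv = exp(2*z) dz: ∫ exp(2*z)*cos(4*z) dz = exp(2*z)*cos(4*z)/2 + 2·I. Substituting back brings back I: I = exp(2*z)*sin(4*z)/2 - exp(2*z)*cos(4*z) − 4·I.
Solving for I: (1 + 4)·I equals the remaining terms, so I = (1/5)·(exp(2*z)*sin(4*z)/2 - exp(2*z)*cos(4*z)).

exp(2*z)*sin(4*z)/10 - exp(2*z)*cos(4*z)/5 + C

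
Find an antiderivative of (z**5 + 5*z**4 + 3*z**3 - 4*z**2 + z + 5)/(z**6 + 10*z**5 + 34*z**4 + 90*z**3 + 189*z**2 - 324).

11*log(z - 1)/840 - 11*log(z + 2)/156 + 47*log(z + 3)/216 + 2089*log(z + 6)/3780 + 28*log(z**2 + 9)/195 - 1387*atan(z/3)/3510 + C

Factor the denominator: (z - 1)*(z + 2)*(z + 3)*(z + 6)*(z**2 + 9).
Partial-fraction decomposition: (336*z - 1387)/(1170*(z**2 + 9)) + 2089/(3780*(z + 6)) + 47/(216*(z + 3)) - 11/(156*(z + 2)) + 11/(840*(z - 1)).
Integrate each term; A/(z−a) gives A·log|z−a|; the (Bz+D)/(z²+p²) term gives a log and an atan.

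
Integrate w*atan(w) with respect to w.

w**2*atan(w)/2 - w/2 + atan(w)/2 + C

Use integration by parts with u = arctan(w), dv = w dw.
Then du = 1/(w**2 + 1) dw.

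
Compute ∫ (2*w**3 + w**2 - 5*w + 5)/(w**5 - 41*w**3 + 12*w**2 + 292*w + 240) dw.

85*log(w - 5)/154 - 43*log(w - 4)/100 + 3*log(w + 1)/50 - log(w + 2)/56 - 361*log(w + 6)/2200 + C

Factor the denominator: (w - 5)*(w - 4)*(w + 1)*(w + 2)*(w + 6).
Partial-fraction decomposition: -361/(2200*(w + 6)) - 1/(56*(w + 2)) + 3/(50*(w + 1)) - 43/(100*(w - 4)) + 85/(154*(w - 5)).
Integrate each term: A/(w−a) contributes A·log|w−a|.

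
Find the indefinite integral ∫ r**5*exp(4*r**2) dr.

(8*r**4 - 4*r**2 + 1)*exp(4*r**2)/64 + C

Let u = r², du = 2r dr; rewrite as (1/2)∫ u^2·exp(4u) du.
Now integrate by parts 2 times.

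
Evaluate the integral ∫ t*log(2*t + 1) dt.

Use integration by parts with u = log(2*t + 1), dv = t dt.
Then du = 2/(2*t + 1) dt and v = t**2/2.

t**2*log(2*t + 1)/2 - t**2/4 + t/4 - log(2*t + 1)/8 + C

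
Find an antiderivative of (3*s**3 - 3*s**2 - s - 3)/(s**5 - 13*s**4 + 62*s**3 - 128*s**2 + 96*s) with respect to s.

-log(s)/32 - 483*log(s - 4)/32 + 16*log(s - 3) - 7*log(s - 2)/8 - 137/(8*s - 32) + C

Factor the denominator: s*(s - 4)**2*(s - 3)*(s - 2).
Partial-fraction decomposition: -7/(8*(s - 2)) + 16/(s - 3) - 483/(32*(s - 4)) + 137/(8*(s - 4)**2) - 1/(32*s).
Integrate each term; A/(s−a) gives A·log|s−a|; A/(s−a)² gives −A/(s−a).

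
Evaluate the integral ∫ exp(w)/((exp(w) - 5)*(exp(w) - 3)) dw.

Let u = e^w, du = e^w dw.
The integral becomes ∫ du/((u-5)(u-3)); decompose into partial fractions.

log(exp(w) - 5)/2 - log(exp(w) - 3)/2 + C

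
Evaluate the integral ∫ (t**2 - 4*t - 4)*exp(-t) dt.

Use integration by parts with u = t**2 - 4*t - 4, dv = exp(-t) dt, so v = -exp(-t).
Apply parts 2 times (tabular method): alternate signs, differentiate u down to 0, integrate dv up.

(-t**2 + 2*t + 6)*exp(-t) + C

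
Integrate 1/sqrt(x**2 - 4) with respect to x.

log(x + sqrt(x**2 - 4)) + C

Substitute x = 2·sec(θ), so dx = 2·sec(θ)*tan(θ) dθ and the radical becomes sqrt(x**2 - 4) = 2·tan(θ) by the Pythagorean identity.
Integrate the resulting trig expression in θ, then back-substitute sec(θ) = x/2, tan(θ) = sqrt(x**2 - 4)/2 (absorbing any constant into C).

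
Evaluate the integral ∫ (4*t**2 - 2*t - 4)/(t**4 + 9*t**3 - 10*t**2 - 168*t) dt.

log(t)/42 + 13*log(t - 4)/110 + 38*log(t + 6)/15 - 206*log(t + 7)/77 + C

Factor the denominator: t*(t - 4)*(t + 6)*(t + 7).
Partial-fraction decomposition: -206/(77*(t + 7)) + 38/(15*(t + 6)) + 13/(110*(t - 4)) + 1/(42*t).
Integrate each term: A/(t−a) contributes A·log|t−a|.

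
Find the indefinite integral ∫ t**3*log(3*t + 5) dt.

t**4*log(3*t + 5)/4 - t**4/16 + 5*t**3/36 - 25*t**2/72 + 125*t/108 - 625*log(3*t + 5)/324 + C

Use integration by parts with u = log(3*t + 5), dv = t**3 dt.
Then du = 3/(3*t + 5) dt and v = t**4/4.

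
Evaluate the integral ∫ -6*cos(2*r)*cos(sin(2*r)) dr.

-3*sin(sin(2*r)) + C

Let u = sin(2*r), so du = (2*cos(2*r)) dr.
Rewriting, the integral becomes -3·∫ cos(u) du = -3·sin(u).
Substituting back, u = sin(2*r).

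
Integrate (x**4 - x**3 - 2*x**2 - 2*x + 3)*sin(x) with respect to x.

-x**4*cos(x) + 4*x**3*sin(x) + x**3*cos(x) - 3*x**2*sin(x) + 14*x**2*cos(x) - 28*x*sin(x) - 4*x*cos(x) + 4*sin(x) - 31*cos(x) + C

Use integration by parts with u = x**4 - x**3 - 2*x**2 - 2*x + 3, dv = sin(x) dx, so v = -cos(x).
Apply parts 4 times (tabular method): alternate signs, differentiate u down to 0, integrate dv up.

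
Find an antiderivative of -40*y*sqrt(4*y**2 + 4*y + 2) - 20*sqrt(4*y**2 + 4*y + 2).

-10*(4*y**2 + 4*y + 2)**(3/2)/3 + C

Let u = 4*y**2 + 4*y + 2, so du = (8*y + 4) dy.
Rewriting, the integral becomes -5·∫ √u du = -5·(2/3)u^(3/2).
Substituting back, u = 4*y**2 + 4*y + 2.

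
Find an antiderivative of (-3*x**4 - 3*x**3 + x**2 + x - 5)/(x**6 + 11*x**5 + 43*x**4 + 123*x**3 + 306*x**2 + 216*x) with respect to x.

Factor the denominator: x*(x + 1)*(x + 4)*(x + 6)*(x**2 + 9).
Partial-fraction decomposition: -(341*x - 519)/(1350*(x**2 + 9)) + 643/(540*(x + 6)) - 569/(600*(x + 4)) + 1/(30*(x + 1)) - 5/(216*x).
Integrate each term; A/(x−a) gives A·log|x−a|; the (Bx+D)/(x²+p²) term gives a log and an atan.

-5*log(x)/216 + log(x + 1)/30 - 569*log(x + 4)/600 + 643*log(x + 6)/540 - 341*log(x**2 + 9)/2700 + 173*atan(x/3)/1350 + C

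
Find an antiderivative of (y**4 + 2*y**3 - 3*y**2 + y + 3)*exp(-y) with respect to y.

(-y**4 - 6*y**3 - 15*y**2 - 31*y - 34)*exp(-y) + C

Use integration by parts with u = y**4 + 2*y**3 - 3*y**2 + y + 3, dv = exp(-y) dy, so v = -exp(-y).
Apply parts 4 times (tabular method): alternate signs, differentiate u down to 0, integrate dv up.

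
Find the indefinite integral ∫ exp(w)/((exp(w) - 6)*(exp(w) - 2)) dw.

log(exp(w) - 6)/4 - log(exp(w) - 2)/4 + C

Let u = e^w, du = e^w dw.
The integral becomes ∫ du/((u-2)(u-6)); decompose into partial fractions.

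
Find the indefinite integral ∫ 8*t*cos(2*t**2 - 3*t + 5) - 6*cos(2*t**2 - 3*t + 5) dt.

Let u = 2*t**2 - 3*t + 5, so du = (4*t - 3) dt.
Rewriting, the integral becomes 2·∫ cos(u) du = 2·sin(u).
Substituting back, u = 2*t**2 - 3*t + 5.

2*sin(2*t**2 - 3*t + 5) + C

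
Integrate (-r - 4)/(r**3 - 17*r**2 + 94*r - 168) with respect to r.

Factor the denominator: (r - 7)*(r - 6)*(r - 4).
Partial-fraction decomposition: -4/(3*(r - 4)) + 5/(r - 6) - 11/(3*(r - 7)).
Integrate each term: A/(r−a) contributes A·log|r−a|.

-11*log(r - 7)/3 + 5*log(r - 6) - 4*log(r - 4)/3 + C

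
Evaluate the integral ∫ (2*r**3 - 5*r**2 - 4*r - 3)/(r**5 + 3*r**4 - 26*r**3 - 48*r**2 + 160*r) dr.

-3*log(r)/160 + 29*log(r - 4)/576 + 5*log(r - 2)/56 + 65*log(r + 4)/64 - 358*log(r + 5)/315 + C

Factor the denominator: r*(r - 4)*(r - 2)*(r + 4)*(r + 5).
Partial-fraction decomposition: -358/(315*(r + 5)) + 65/(64*(r + 4)) + 5/(56*(r - 2)) + 29/(576*(r - 4)) - 3/(160*r).
Integrate each term: A/(r−a) contributes A·log|r−a|.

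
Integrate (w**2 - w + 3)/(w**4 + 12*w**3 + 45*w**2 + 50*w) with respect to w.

Factor the denominator: w*(w + 2)*(w + 5)**2.
Partial-fraction decomposition: 11/(25*(w + 5)) + 11/(5*(w + 5)**2) - 1/(2*(w + 2)) + 3/(50*w).
Integrate each term; A/(w−a) gives A·log|w−a|; A/(w−a)² gives −A/(w−a).

3*log(w)/50 - log(w + 2)/2 + 11*log(w + 5)/25 - 11/(5*w + 25) + C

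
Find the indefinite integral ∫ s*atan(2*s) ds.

Use integration by parts with u = arctan(2*s), dv = s ds.
Then du = 2/(4*s**2 + 1) ds.

s**2*atan(2*s)/2 - s/4 + atan(2*s)/8 + C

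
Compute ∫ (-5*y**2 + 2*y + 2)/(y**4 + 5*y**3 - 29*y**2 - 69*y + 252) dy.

-1331*log(y - 3)/4900 - 86*log(y + 4)/147 + 257*log(y + 7)/300 + 37/(70*y - 210) + C

Factor the denominator: (y - 3)**2*(y + 4)*(y + 7).
Partial-fraction decomposition: 257/(300*(y + 7)) - 86/(147*(y + 4)) - 1331/(4900*(y - 3)) - 37/(70*(y - 3)**2).
Integrate each term; A/(y−a) gives A·log|y−a|; A/(y−a)² gives −A/(y−a).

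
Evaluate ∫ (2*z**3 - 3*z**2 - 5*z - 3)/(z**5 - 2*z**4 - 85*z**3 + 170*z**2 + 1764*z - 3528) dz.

Factor the denominator: (z - 7)*(z - 6)*(z - 2)*(z + 6)*(z + 7).
Partial-fraction decomposition: -89/(182*(z + 7)) + 171/(416*(z + 6)) - 1/(160*(z - 2)) - 97/(208*(z - 6)) + 501/(910*(z - 7)).
Integrate each term: A/(z−a) contributes A·log|z−a|.

501*log(z - 7)/910 - 97*log(z - 6)/208 - log(z - 2)/160 + 171*log(z + 6)/416 - 89*log(z + 7)/182 + C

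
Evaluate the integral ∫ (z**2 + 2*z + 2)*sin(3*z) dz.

-z**2*cos(3*z)/3 + 2*z*sin(3*z)/9 - 2*z*cos(3*z)/3 + 2*sin(3*z)/9 - 16*cos(3*z)/27 + C

Use integration by parts with u = z**2 + 2*z + 2, dv = sin(3*z) dz, so v = -cos(3*z)/3.
Apply parts 2 times (tabular method): alternate signs, differentiate u down to 0, integrate dv up.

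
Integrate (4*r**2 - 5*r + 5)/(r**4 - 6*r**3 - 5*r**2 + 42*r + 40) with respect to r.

40*log(r - 5)/21 - 49*log(r - 4)/30 + 7*log(r + 1)/15 - 31*log(r + 2)/42 + C

Factor the denominator: (r - 5)*(r - 4)*(r + 1)*(r + 2).
Partial-fraction decomposition: -31/(42*(r + 2)) + 7/(15*(r + 1)) - 49/(30*(r - 4)) + 40/(21*(r - 5)).
Integrate each term: A/(r−a) contributes A·log|r−a|.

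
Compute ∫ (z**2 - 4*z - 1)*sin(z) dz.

-z**2*cos(z) + 2*z*sin(z) + 4*z*cos(z) - 4*sin(z) + 3*cos(z) + C

Use integration by parts with u = z**2 - 4*z - 1, dv = sin(z) dz, so v = -cos(z).
Apply parts 2 times (tabular method): alternate signs, differentiate u down to 0, integrate dv up.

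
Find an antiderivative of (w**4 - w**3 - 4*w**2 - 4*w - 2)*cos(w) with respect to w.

w**4*sin(w) - w**3*sin(w) + 4*w**3*cos(w) - 16*w**2*sin(w) - 3*w**2*cos(w) + 2*w*sin(w) - 32*w*cos(w) + 30*sin(w) + 2*cos(w) + C

Use integration by parts with u = w**4 - w**3 - 4*w**2 - 4*w - 2, dv = cos(w) dw, so v = sin(w).
Apply parts 4 times (tabular method): alternate signs, differentiate u down to 0, integrate dv up.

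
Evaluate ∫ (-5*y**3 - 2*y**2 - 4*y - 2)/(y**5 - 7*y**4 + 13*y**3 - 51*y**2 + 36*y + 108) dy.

Factor the denominator: (y - 6)*(y - 2)*(y + 1)*(y**2 + 9).
Partial-fraction decomposition: (631*y - 129)/(1170*(y**2 + 9)) + 1/(42*(y + 1)) + 29/(78*(y - 2)) - 589/(630*(y - 6)).
Integrate each term; A/(y−a) gives A·log|y−a|; the (By+D)/(y²+p²) term gives a log and an atan.

-589*log(y - 6)/630 + 29*log(y - 2)/78 + log(y + 1)/42 + 631*log(y**2 + 9)/2340 - 43*atan(y/3)/1170 + C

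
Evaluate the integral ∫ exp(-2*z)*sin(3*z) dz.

-2*exp(-2*z)*sin(3*z)/13 - 3*exp(-2*z)*cos(3*z)/13 + C

Let I denote the integral. Integrate by parts with u = sin(3*z), dv = exp(-2*z) dz, so v = -exp(-2*z)/2: I = -exp(-2*z)*sin(3*z)/2 + (3/2)·∫ exp(-2*z)*cos(3*z) dz.
Apply parts again with u = cos(3*z), dv = exp(-2*z) dz: ∫ exp(-2*z)*cos(3*z) dz = -exp(-2*z)*cos(3*z)/2 − (3/2)·I. Substituting back brings back I: I = -exp(-2*z)*sin(3*z)/2 - 3*exp(-2*z)*cos(3*z)/4 − (9/4)·I.
Solving for I: (1 + 9/4)·I equals the remaining terms, so I = (4/13)·(-exp(-2*z)*sin(3*z)/2 - 3*exp(-2*z)*cos(3*z)/4).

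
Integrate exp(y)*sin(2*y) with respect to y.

exp(y)*sin(2*y)/5 - 2*exp(y)*cos(2*y)/5 + C

Let I denote the integral. Integrate by parts with u = sin(2*y), dv = exp(y) dy, so v = exp(y): I = exp(y)*sin(2*y) − 2·∫ exp(y)*cos(2*y) dy.
Apply parts again with u = cos(2*y), dv = exp(y) dy: ∫ exp(y)*cos(2*y) dy = exp(y)*cos(2*y) + 2·I. Substituting back brings back I: I = exp(y)*sin(2*y) - 2*exp(y)*cos(2*y) − 4·I.
Solving for I: (1 + 4)·I equals the remaining terms, so I = (1/5)·(exp(y)*sin(2*y) - 2*exp(y)*cos(2*y)).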